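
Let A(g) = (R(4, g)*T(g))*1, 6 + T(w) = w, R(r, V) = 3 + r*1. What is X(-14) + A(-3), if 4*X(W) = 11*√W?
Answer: -63 + 11*I*√14/4 ≈ -63.0 + 10.29*I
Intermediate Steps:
R(r, V) = 3 + r
T(w) = -6 + w
A(g) = -42 + 7*g (A(g) = ((3 + 4)*(-6 + g))*1 = (7*(-6 + g))*1 = (-42 + 7*g)*1 = -42 + 7*g)
X(W) = 11*√W/4 (X(W) = (11*√W)/4 = 11*√W/4)
X(-14) + A(-3) = 11*√(-14)/4 + (-42 + 7*(-3)) = 11*(I*√14)/4 + (-42 - 21) = 11*I*√14/4 - 63 = -63 + 11*I*√14/4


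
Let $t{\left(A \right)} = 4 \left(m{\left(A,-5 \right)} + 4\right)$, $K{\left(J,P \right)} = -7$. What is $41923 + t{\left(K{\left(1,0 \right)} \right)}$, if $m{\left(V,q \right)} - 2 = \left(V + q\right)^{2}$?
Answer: $42523$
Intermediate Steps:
$m{\left(V,q \right)} = 2 + \left(V + q\right)^{2}$
$t{\left(A \right)} = 24 + 4 \left(-5 + A\right)^{2}$ ($t{\left(A \right)} = 4 \left(\left(2 + \left(A - 5\right)^{2}\right) + 4\right) = 4 \left(\left(2 + \left(-5 + A\right)^{2}\right) + 4\right) = 4 \left(6 + \left(-5 + A\right)^{2}\right) = 24 + 4 \left(-5 + A\right)^{2}$)
$41923 + t{\left(K{\left(1,0 \right)} \right)} = 41923 + \left(24 + 4 \left(-5 - 7\right)^{2}\right) = 41923 + \left(24 + 4 \left(-12\right)^{2}\right) = 41923 + \left(24 + 4 \cdot 144\right) = 41923 + \left(24 + 576\right) = 41923 + 600 = 42523$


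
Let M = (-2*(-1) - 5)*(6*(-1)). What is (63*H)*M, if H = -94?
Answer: -106596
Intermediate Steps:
M = 18 (M = (2 - 5)*(-6) = -3*(-6) = 18)
(63*H)*M = (63*(-94))*18 = -5922*18 = -106596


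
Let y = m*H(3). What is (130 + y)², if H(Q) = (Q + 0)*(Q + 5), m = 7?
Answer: 88804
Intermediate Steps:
H(Q) = Q*(5 + Q)
y = 168 (y = 7*(3*(5 + 3)) = 7*(3*8) = 7*24 = 168)
(130 + y)² = (130 + 168)² = 298² = 88804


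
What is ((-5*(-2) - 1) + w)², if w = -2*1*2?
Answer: 25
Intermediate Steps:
w = -4 (w = -2*2 = -4)
((-5*(-2) - 1) + w)² = ((-5*(-2) - 1) - 4)² = ((10 - 1) - 4)² = (9 - 4)² = 5² = 25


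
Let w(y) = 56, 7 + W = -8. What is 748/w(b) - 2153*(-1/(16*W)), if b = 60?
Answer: 7369/1680 ≈ 4.3863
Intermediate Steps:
W = -15 (W = -7 - 8 = -15)
748/w(b) - 2153*(-1/(16*W)) = 748/56 - 2153/((-15*(-16))) = 748*(1/56) - 2153/240 = 187/14 - 2153*1/240 = 187/14 - 2153/240 = 7369/1680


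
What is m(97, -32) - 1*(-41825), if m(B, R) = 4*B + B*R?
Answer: 39109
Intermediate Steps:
m(97, -32) - 1*(-41825) = 97*(4 - 32) - 1*(-41825) = 97*(-28) + 41825 = -2716 + 41825 = 39109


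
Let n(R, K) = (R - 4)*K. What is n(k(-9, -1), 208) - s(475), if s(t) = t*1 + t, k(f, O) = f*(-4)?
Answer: 5706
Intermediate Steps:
k(f, O) = -4*f
s(t) = 2*t (s(t) = t + t = 2*t)
n(R, K) = K*(-4 + R) (n(R, K) = (-4 + R)*K = K*(-4 + R))
n(k(-9, -1), 208) - s(475) = 208*(-4 - 4*(-9)) - 2*475 = 208*(-4 + 36) - 1*950 = 208*32 - 950 = 6656 - 950 = 5706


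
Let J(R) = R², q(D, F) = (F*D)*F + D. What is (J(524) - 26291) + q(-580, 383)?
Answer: -84831915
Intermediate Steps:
q(D, F) = D + D*F² (q(D, F) = (D*F)*F + D = D*F² + D = D + D*F²)
(J(524) - 26291) + q(-580, 383) = (524² - 26291) - 580*(1 + 383²) = (274576 - 26291) - 580*(1 + 146689) = 248285 - 580*146690 = 248285 - 85080200 = -84831915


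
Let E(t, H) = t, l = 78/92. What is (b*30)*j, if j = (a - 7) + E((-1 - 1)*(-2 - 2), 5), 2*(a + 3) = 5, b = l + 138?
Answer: 95805/46 ≈ 2082.7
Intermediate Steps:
l = 39/46 (l = 78*(1/92) = 39/46 ≈ 0.84783)
b = 6387/46 (b = 39/46 + 138 = 6387/46 ≈ 138.85)
a = -½ (a = -3 + (½)*5 = -3 + 5/2 = -½ ≈ -0.50000)
j = ½ (j = (-½ - 7) + (-1 - 1)*(-2 - 2) = -15/2 - 2*(-4) = -15/2 + 8 = ½ ≈ 0.50000)
(b*30)*j = ((6387/46)*30)*(½) = (95805/23)*(½) = 95805/46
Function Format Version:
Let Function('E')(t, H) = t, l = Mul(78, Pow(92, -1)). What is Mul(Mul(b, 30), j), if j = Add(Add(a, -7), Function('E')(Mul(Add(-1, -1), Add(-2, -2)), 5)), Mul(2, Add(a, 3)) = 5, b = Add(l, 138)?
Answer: Rational(95805, 46) ≈ 2082.7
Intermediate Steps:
l = Rational(39, 46) (l = Mul(78, Rational(1, 92)) = Rational(39, 46) ≈ 0.84783)
b = Rational(6387, 46) (b = Add(Rational(39, 46), 138) = Rational(6387, 46) ≈ 138.85)
a = Rational(-1, 2) (a = Add(-3, Mul(Rational(1, 2), 5)) = Add(-3, Rational(5, 2)) = Rational(-1, 2) ≈ -0.50000)
j = Rational(1, 2) (j = Add(Add(Rational(-1, 2), -7), Mul(Add(-1, -1), Add(-2, -2))) = Add(Rational(-15, 2), Mul(-2, -4)) = Add(Rational(-15, 2), 8) = Rational(1, 2) ≈ 0.50000)
Mul(Mul(b, 30), j) = Mul(Mul(Rational(6387, 46), 30), Rational(1, 2)) = Mul(Rational(95805, 23), Rational(1, 2)) = Rational(95805, 46)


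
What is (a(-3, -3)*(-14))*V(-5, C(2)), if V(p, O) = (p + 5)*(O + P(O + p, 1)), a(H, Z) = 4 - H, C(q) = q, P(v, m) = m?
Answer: 0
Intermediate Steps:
V(p, O) = (1 + O)*(5 + p) (V(p, O) = (p + 5)*(O + 1) = (5 + p)*(1 + O) = (1 + O)*(5 + p))
(a(-3, -3)*(-14))*V(-5, C(2)) = ((4 - 1*(-3))*(-14))*(5 - 5 + 5*2 + 2*(-5)) = ((4 + 3)*(-14))*(5 - 5 + 10 - 10) = (7*(-14))*0 = -98*0 = 0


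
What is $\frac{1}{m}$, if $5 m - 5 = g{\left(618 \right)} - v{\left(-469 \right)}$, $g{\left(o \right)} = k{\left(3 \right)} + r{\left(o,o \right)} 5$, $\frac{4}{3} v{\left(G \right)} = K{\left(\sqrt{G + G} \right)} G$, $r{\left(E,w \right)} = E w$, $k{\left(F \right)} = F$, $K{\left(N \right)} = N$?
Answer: $\frac{1558880}{595395127397} - \frac{2010 i \sqrt{938}}{4167765891779} \approx 2.6182 \cdot 10^{-6} - 1.477 \cdot 10^{-8} i$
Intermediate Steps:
$v{\left(G \right)} = \frac{3 \sqrt{2} G^{\frac{3}{2}}}{4}$ ($v{\left(G \right)} = \frac{3 \sqrt{G + G} G}{4} = \frac{3 \sqrt{2 G} G}{4} = \frac{3 \sqrt{2} \sqrt{G} G}{4} = \frac{3 \sqrt{2} G^{\frac{3}{2}}}{4}$)
$g{\left(o \right)} = 3 + 5 o^{2}$ ($g{\left(o \right)} = 3 + o o 5 = 3 + o^{2} \cdot 5 = 3 + 5 o^{2}$)
$m = \frac{1909628}{5} + \frac{1407 i \sqrt{938}}{20}$ ($m = 1 + \frac{\left(3 + 5 \cdot 618^{2}\right) - \frac{3 \sqrt{2} \left(-469\right)^{\frac{3}{2}}}{4}}{5} = 1 + \frac{\left(3 + 5 \cdot 381924\right) - \frac{3 \sqrt{2} \left(- 469 i \sqrt{469}\right)}{4}}{5} = 1 + \frac{\left(3 + 1909620\right) - - \frac{1407 i \sqrt{938}}{4}}{5} = 1 + \frac{1909623 + \frac{1407 i \sqrt{938}}{4}}{5} = 1 + \left(\frac{1909623}{5} + \frac{1407 i \sqrt{938}}{20}\right) = \frac{1909628}{5} + \frac{1407 i \sqrt{938}}{20} \approx 3.8193 \cdot 10^{5} + 2154.6 i$)
$\frac{1}{m} = \frac{1}{\frac{1909628}{5} + \frac{1407 i \sqrt{938}}{20}}$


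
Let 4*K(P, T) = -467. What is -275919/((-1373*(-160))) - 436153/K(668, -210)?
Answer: 383127509987/102590560 ≈ 3734.5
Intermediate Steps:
K(P, T) = -467/4 (K(P, T) = (¼)*(-467) = -467/4)
-275919/((-1373*(-160))) - 436153/K(668, -210) = -275919/((-1373*(-160))) - 436153/(-467/4) = -275919/219680 - 436153*(-4/467) = -275919*1/219680 + 1744612/467 = -275919/219680 + 1744612/467 = 383127509987/102590560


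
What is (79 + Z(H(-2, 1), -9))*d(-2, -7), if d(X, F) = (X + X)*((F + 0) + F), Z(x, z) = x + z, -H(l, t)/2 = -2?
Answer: 4144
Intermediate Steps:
H(l, t) = 4 (H(l, t) = -2*(-2) = 4)
d(X, F) = 4*F*X (d(X, F) = (2*X)*(F + F) = (2*X)*(2*F) = 4*F*X)
(79 + Z(H(-2, 1), -9))*d(-2, -7) = (79 + (4 - 9))*(4*(-7)*(-2)) = (79 - 5)*56 = 74*56 = 4144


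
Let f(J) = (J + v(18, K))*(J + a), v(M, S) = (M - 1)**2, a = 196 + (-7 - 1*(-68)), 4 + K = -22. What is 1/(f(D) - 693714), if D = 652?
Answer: 1/161655 ≈ 6.1860e-6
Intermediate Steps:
K = -26 (K = -4 - 22 = -26)
a = 257 (a = 196 + (-7 + 68) = 196 + 61 = 257)
v(M, S) = (-1 + M)**2
f(J) = (257 + J)*(289 + J) (f(J) = (J + (-1 + 18)**2)*(J + 257) = (J + 17**2)*(257 + J) = (J + 289)*(257 + J) = (289 + J)*(257 + J) = (257 + J)*(289 + J))
1/(f(D) - 693714) = 1/((74273 + 652**2 + 546*652) - 693714) = 1/((74273 + 425104 + 355992) - 693714) = 1/(855369 - 693714) = 1/161655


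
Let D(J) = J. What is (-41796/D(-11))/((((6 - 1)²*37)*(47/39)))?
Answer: 1630044/478225 ≈ 3.4085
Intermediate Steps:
(-41796/D(-11))/((((6 - 1)²*37)*(47/39))) = (-41796/(-11))/((((6 - 1)²*37)*(47/39))) = (-41796*(-1/11))/(((5²*37)*(47*(1/39)))) = 41796/(11*(((25*37)*(47/39)))) = 41796/(11*((925*(47/39)))) = 41796/(11*(43475/39)) = (41796/11)*(39/43475) = 1630044/478225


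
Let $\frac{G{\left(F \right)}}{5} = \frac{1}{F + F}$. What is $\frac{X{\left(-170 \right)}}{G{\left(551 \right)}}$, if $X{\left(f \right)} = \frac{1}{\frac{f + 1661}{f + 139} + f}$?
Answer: $- \frac{34162}{33805} \approx -1.0106$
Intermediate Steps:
$G{\left(F \right)} = \frac{5}{2 F}$ ($G{\left(F \right)} = \frac{5}{F + F} = \frac{5}{2 F}$)
$X{\left(f \right)} = \frac{1}{f + \frac{1661 + f}{139 + f}}$ ($X{\left(f \right)} = \frac{1}{\frac{1661 + f}{139 + f} + f} = \frac{1}{f + \frac{1661 + f}{139 + f}}$)
$\frac{X{\left(-170 \right)}}{G{\left(551 \right)}} = \frac{\frac{1}{1661 + \left(-170\right)^{2} + 140 \left(-170\right)} \left(139 - 170\right)}{\frac{5}{2} \cdot \frac{1}{551}} = \frac{\frac{1}{1661 + 28900 - 23800} \left(-31\right)}{\frac{5}{2} \cdot \frac{1}{551}} = \frac{\frac{1}{6761} \left(-31\right)}{\frac{5}{1102}} = \frac{1}{6761} \left(-31\right) \frac{1102}{5} = \left(- \frac{31}{6761}\right) \frac{1102}{5} = - \frac{34162}{33805}$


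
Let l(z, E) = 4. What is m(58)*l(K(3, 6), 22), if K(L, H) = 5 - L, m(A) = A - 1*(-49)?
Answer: 428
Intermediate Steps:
m(A) = 49 + A (m(A) = A + 49 = 49 + A)
m(58)*l(K(3, 6), 22) = (49 + 58)*4 = 107*4 = 428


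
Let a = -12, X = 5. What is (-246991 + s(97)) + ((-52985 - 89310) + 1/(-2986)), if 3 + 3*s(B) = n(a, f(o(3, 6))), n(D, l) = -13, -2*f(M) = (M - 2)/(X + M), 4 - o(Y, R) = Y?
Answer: -3487271767/8958 ≈ -3.8929e+5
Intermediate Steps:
o(Y, R) = 4 - Y
f(M) = -(-2 + M)/(2*(5 + M)) (f(M) = -(M - 2)/(2*(5 + M)) = -(-2 + M)/(2*(5 + M)))
s(B) = -16/3 (s(B) = -1 + (1/3)*(-13) = -1 - 13/3 = -16/3)
(-246991 + s(97)) + ((-52985 - 89310) + 1/(-2986)) = (-246991 - 16/3) + ((-52985 - 89310) + 1/(-2986)) = -740989/3 + (-142295 - 1/2986) = -740989/3 - 424892871/2986 = -3487271767/8958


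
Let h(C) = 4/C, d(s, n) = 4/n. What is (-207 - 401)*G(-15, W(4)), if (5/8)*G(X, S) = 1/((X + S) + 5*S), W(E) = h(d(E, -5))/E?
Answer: 9728/225 ≈ 43.236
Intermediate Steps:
W(E) = -5/E (W(E) = (4/((4/(-5))))/E = (4/((4*(-⅕))))/E = (4/(-⅘))/E = (4*(-5/4))/E = -5/E)
G(X, S) = 8/(5*(X + 6*S)) (G(X, S) = 8/(5*((X + S) + 5*S)) = 8/(5*((S + X) + 5*S)) = 8/(5*(X + 6*S)))
(-207 - 401)*G(-15, W(4)) = (-207 - 401)*(8/(5*(-15 + 6*(-5/4)))) = -4864/(5*(-15 + 6*(-5*¼))) = -4864/(5*(-15 + 6*(-5/4))) = -4864/(5*(-15 - 15/2)) = -4864/(5*(-45/2)) = -4864*(-2)/(5*45) = -608*(-16/225) = 9728/225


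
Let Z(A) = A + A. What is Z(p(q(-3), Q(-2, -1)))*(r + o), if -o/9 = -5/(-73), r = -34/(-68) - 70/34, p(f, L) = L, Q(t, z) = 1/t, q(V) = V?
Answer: 5399/2482 ≈ 2.1753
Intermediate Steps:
r = -53/34 (r = -34*(-1/68) - 70*1/34 = ½ - 35/17 = -53/34 ≈ -1.5588)
Z(A) = 2*A
o = -45/73 (o = -(-45)/(-73) = -(-45)*(-1)/73 = -9*5/73 = -45/73 ≈ -0.61644)
Z(p(q(-3), Q(-2, -1)))*(r + o) = (2/(-2))*(-53/34 - 45/73) = (2*(-½))*(-5399/2482) = -1*(-5399/2482) = 5399/2482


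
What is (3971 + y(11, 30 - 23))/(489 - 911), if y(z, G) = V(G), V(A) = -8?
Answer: -3963/422 ≈ -9.3910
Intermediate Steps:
y(z, G) = -8
(3971 + y(11, 30 - 23))/(489 - 911) = (3971 - 8)/(489 - 911) = 3963/(-422) = 3963*(-1/422) = -3963/422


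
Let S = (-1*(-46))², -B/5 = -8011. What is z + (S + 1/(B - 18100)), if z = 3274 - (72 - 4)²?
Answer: 16817531/21955 ≈ 766.00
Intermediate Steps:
B = 40055 (B = -5*(-8011) = 40055)
S = 2116 (S = 46² = 2116)
z = -1350 (z = 3274 - 1*68² = 3274 - 1*4624 = 3274 - 4624 = -1350)
z + (S + 1/(B - 18100)) = -1350 + (2116 + 1/(40055 - 18100)) = -1350 + (2116 + 1/21955) = -1350 + 46456781/21955 = 16817531/21955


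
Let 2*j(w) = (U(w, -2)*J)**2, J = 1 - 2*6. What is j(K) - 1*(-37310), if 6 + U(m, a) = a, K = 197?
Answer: 41182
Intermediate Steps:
U(m, a) = -6 + a
J = -11 (J = 1 - 12 = -11)
j(w) = 3872 (j(w) = ((-6 - 2)*(-11))**2/2 = (-8*(-11))**2/2 = (1/2)*88**2 = (1/2)*7744 = 3872)
j(K) - 1*(-37310) = 3872 - 1*(-37310) = 3872 + 37310 = 41182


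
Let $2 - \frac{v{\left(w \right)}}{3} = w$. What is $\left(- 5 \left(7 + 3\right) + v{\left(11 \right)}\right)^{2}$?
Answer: $5929$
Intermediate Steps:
$v{\left(w \right)} = 6 - 3 w$
$\left(- 5 \left(7 + 3\right) + v{\left(11 \right)}\right)^{2} = \left(- 5 \left(7 + 3\right) + \left(6 - 33\right)\right)^{2} = \left(\left(-5\right) 10 + \left(6 - 33\right)\right)^{2} = \left(-50 - 27\right)^{2} = \left(-77\right)^{2} = 5929$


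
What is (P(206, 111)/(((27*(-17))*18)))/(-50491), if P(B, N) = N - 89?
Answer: 11/208578321 ≈ 5.2738e-8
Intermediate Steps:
P(B, N) = -89 + N
(P(206, 111)/(((27*(-17))*18)))/(-50491) = ((-89 + 111)/(((27*(-17))*18)))/(-50491) = (22/((-459*18)))*(-1/50491) = (22/(-8262))*(-1/50491) = (22*(-1/8262))*(-1/50491) = -11/4131*(-1/50491) = 11/208578321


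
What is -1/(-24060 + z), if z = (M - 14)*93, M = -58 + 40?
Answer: 1/27036 ≈ 3.6988e-5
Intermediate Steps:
M = -18
z = -2976 (z = (-18 - 14)*93 = -32*93 = -2976)
-1/(-24060 + z) = -1/(-24060 - 2976) = -1/(-27036) = -1*(-1/27036) = 1/27036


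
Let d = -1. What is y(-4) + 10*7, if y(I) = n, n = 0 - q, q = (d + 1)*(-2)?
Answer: 70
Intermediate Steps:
q = 0 (q = (-1 + 1)*(-2) = 0*(-2) = 0)
n = 0 (n = 0 - 1*0 = 0 + 0 = 0)
y(I) = 0
y(-4) + 10*7 = 0 + 10*7 = 0 + 70 = 70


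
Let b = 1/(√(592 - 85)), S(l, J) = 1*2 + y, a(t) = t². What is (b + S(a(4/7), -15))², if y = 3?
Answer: (195 + √3)²/1521 ≈ 25.446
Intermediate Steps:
S(l, J) = 5 (S(l, J) = 1*2 + 3 = 2 + 3 = 5)
b = √3/39 (b = 1/(√507) = 1/(13*√3) = √3/39 ≈ 0.044412)
(b + S(a(4/7), -15))² = (√3/39 + 5)² = (5 + √3/39)²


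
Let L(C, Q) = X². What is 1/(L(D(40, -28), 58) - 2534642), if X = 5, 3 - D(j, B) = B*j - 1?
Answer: -1/2534617 ≈ -3.9454e-7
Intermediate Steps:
D(j, B) = 4 - B*j (D(j, B) = 3 - (B*j - 1) = 3 - (-1 + B*j) = 3 + (1 - B*j) = 4 - B*j)
L(C, Q) = 25 (L(C, Q) = 5² = 25)
1/(L(D(40, -28), 58) - 2534642) = 1/(25 - 2534642) = 1/(-2534617) = -1/2534617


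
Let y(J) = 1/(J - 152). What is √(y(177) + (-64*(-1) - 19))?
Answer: √1126/5 ≈ 6.7112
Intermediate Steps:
y(J) = 1/(-152 + J)
√(y(177) + (-64*(-1) - 19)) = √(1/(-152 + 177) + (-64*(-1) - 19)) = √(1/25 + (64 - 19)) = √(1/25 + 45) = √(1126/25) = √1126/5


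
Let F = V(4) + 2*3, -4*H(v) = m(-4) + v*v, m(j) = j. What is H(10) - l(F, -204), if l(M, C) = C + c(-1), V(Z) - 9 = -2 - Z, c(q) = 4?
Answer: 176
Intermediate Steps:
V(Z) = 7 - Z (V(Z) = 9 + (-2 - Z) = 7 - Z)
H(v) = 1 - v**2/4 (H(v) = -(-4 + v*v)/4 = -(-4 + v**2)/4 = 1 - v**2/4)
F = 9 (F = (7 - 1*4) + 2*3 = (7 - 4) + 6 = 3 + 6 = 9)
l(M, C) = 4 + C (l(M, C) = C + 4 = 4 + C)
H(10) - l(F, -204) = (1 - 1/4*10**2) - (4 - 204) = (1 - 1/4*100) - 1*(-200) = (1 - 25) + 200 = -24 + 200 = 176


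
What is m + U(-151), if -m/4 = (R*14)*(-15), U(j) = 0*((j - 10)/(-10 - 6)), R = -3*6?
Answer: -15120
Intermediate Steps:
R = -18
U(j) = 0 (U(j) = 0*((-10 + j)/(-16)) = 0*((-10 + j)*(-1/16)) = 0*(5/8 - j/16) = 0)
m = -15120 (m = -4*(-18*14)*(-15) = -(-1008)*(-15) = -4*3780 = -15120)
m + U(-151) = -15120 + 0 = -15120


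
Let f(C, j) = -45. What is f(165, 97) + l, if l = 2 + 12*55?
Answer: 617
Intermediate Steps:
l = 662 (l = 2 + 660 = 662)
f(165, 97) + l = -45 + 662 = 617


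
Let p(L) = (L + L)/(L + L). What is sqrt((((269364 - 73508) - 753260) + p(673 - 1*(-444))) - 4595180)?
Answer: I*sqrt(5152583) ≈ 2269.9*I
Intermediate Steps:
p(L) = 1 (p(L) = (2*L)/((2*L)) = (2*L)*(1/(2*L)) = 1)
sqrt((((269364 - 73508) - 753260) + p(673 - 1*(-444))) - 4595180) = sqrt((((269364 - 73508) - 753260) + 1) - 4595180) = sqrt(((195856 - 753260) + 1) - 4595180) = sqrt((-557404 + 1) - 4595180) = sqrt(-557403 - 4595180) = sqrt(-5152583) = I*sqrt(5152583)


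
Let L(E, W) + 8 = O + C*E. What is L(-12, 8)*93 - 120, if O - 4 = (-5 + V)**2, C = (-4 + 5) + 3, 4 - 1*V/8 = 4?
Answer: -2631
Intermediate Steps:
V = 0 (V = 32 - 8*4 = 32 - 32 = 0)
C = 4 (C = 1 + 3 = 4)
O = 29 (O = 4 + (-5 + 0)**2 = 4 + (-5)**2 = 4 + 25 = 29)
L(E, W) = 21 + 4*E (L(E, W) = -8 + (29 + 4*E) = 21 + 4*E)
L(-12, 8)*93 - 120 = (21 + 4*(-12))*93 - 120 = (21 - 48)*93 - 120 = -27*93 - 120 = -2511 - 120 = -2631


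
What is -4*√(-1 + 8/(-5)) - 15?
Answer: -15 - 4*I*√65/5 ≈ -15.0 - 6.4498*I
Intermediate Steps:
-4*√(-1 + 8/(-5)) - 15 = -4*√(-1 + 8*(-⅕)) - 15 = -4*√(-1 - 8/5) - 15 = -4*I*√65/5 - 15 = -15 - 4*I*√65/5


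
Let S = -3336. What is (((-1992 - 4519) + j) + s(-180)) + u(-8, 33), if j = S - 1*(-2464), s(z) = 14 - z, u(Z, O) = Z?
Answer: -7197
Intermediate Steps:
j = -872 (j = -3336 - 1*(-2464) = -3336 + 2464 = -872)
(((-1992 - 4519) + j) + s(-180)) + u(-8, 33) = (((-1992 - 4519) - 872) + (14 - 1*(-180))) - 8 = ((-6511 - 872) + (14 + 180)) - 8 = (-7383 + 194) - 8 = -7189 - 8 = -7197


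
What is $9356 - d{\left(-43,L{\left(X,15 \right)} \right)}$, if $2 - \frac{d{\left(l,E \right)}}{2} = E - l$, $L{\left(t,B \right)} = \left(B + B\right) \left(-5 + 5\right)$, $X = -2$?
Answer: $9438$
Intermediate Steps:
$L{\left(t,B \right)} = 0$ ($L{\left(t,B \right)} = 2 B 0 = 0$)
$d{\left(l,E \right)} = 4 - 2 E + 2 l$ ($d{\left(l,E \right)} = 4 - 2 \left(E - l\right) = 4 - \left(- 2 l + 2 E\right) = 4 - 2 E + 2 l$)
$9356 - d{\left(-43,L{\left(X,15 \right)} \right)} = 9356 - \left(4 - 0 + 2 \left(-43\right)\right) = 9356 - \left(4 + 0 - 86\right) = 9356 - -82 = 9356 + 82 = 9438$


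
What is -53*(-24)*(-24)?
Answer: -30528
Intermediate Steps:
-53*(-24)*(-24) = 1272*(-24) = -30528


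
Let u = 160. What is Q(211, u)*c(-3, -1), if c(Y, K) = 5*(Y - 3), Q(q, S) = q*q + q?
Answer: -1341960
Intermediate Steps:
Q(q, S) = q + q² (Q(q, S) = q² + q = q + q²)
c(Y, K) = -15 + 5*Y (c(Y, K) = 5*(-3 + Y) = -15 + 5*Y)
Q(211, u)*c(-3, -1) = (211*(1 + 211))*(-15 + 5*(-3)) = (211*212)*(-15 - 15) = 44732*(-30) = -1341960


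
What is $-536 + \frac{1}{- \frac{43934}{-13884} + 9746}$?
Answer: $- \frac{36275775722}{67678699} \approx -536.0$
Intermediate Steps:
$-536 + \frac{1}{- \frac{43934}{-13884} + 9746} = -536 + \frac{1}{\left(-43934\right) \left(- \frac{1}{13884}\right) + 9746} = -536 + \frac{1}{\frac{21967}{6942} + 9746} = -536 + \frac{1}{\frac{67678699}{6942}} = -536 + \frac{6942}{67678699} = - \frac{36275775722}{67678699}$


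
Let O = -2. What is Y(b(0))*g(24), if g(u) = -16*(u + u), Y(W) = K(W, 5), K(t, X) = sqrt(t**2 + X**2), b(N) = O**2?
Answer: -768*sqrt(41) ≈ -4917.6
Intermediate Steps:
b(N) = 4 (b(N) = (-2)**2 = 4)
K(t, X) = sqrt(X**2 + t**2)
Y(W) = sqrt(25 + W**2) (Y(W) = sqrt(5**2 + W**2) = sqrt(25 + W**2))
g(u) = -32*u
Y(b(0))*g(24) = sqrt(25 + 4**2)*(-32*24) = sqrt(25 + 16)*(-768) = sqrt(41)*(-768) = -768*sqrt(41)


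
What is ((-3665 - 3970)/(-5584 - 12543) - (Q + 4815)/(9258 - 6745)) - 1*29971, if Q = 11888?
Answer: -1365557077147/45553151 ≈ -29977.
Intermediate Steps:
((-3665 - 3970)/(-5584 - 12543) - (Q + 4815)/(9258 - 6745)) - 1*29971 = ((-3665 - 3970)/(-5584 - 12543) - (11888 + 4815)/(9258 - 6745)) - 1*29971 = (-7635/(-18127) - 16703/2513) - 29971 = (-7635*(-1/18127) - 16703/2513) - 29971 = (7635/18127 - 1*16703/2513) - 29971 = (7635/18127 - 16703/2513) - 29971 = -283588526/45553151 - 29971 = -1365557077147/45553151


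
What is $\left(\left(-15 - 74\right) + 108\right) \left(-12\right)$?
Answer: $-228$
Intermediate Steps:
$\left(\left(-15 - 74\right) + 108\right) \left(-12\right) = \left(-89 + 108\right) \left(-12\right) = 19 \left(-12\right) = -228$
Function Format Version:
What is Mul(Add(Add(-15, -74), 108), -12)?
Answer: -228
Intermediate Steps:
Mul(Add(Add(-15, -74), 108), -12) = Mul(Add(-89, 108), -12) = Mul(19, -12) = -228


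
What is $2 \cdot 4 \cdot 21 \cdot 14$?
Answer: $2352$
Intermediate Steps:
$2 \cdot 4 \cdot 21 \cdot 14 = 8 \cdot 21 \cdot 14 = 168 \cdot 14 = 2352$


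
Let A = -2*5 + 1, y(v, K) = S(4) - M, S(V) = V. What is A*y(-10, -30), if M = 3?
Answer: -9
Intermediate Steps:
y(v, K) = 1 (y(v, K) = 4 - 1*3 = 4 - 3 = 1)
A = -9 (A = -10 + 1 = -9)
A*y(-10, -30) = -9*1 = -9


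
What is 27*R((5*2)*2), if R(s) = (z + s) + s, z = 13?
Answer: 1431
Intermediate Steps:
R(s) = 13 + 2*s (R(s) = (13 + s) + s = 13 + 2*s)
27*R((5*2)*2) = 27*(13 + 2*((5*2)*2)) = 27*(13 + 2*(10*2)) = 27*(13 + 2*20) = 27*(13 + 40) = 27*53 = 1431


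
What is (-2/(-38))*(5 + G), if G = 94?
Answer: 99/19 ≈ 5.2105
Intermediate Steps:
(-2/(-38))*(5 + G) = (-2/(-38))*(5 + 94) = -2*(-1/38)*99 = (1/19)*99 = 99/19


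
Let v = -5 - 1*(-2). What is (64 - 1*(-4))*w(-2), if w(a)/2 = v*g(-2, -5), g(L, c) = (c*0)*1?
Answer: 0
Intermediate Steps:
v = -3 (v = -5 + 2 = -3)
g(L, c) = 0 (g(L, c) = 0*1 = 0)
w(a) = 0 (w(a) = 2*(-3*0) = 2*0 = 0)
(64 - 1*(-4))*w(-2) = (64 - 1*(-4))*0 = (64 + 4)*0 = 68*0 = 0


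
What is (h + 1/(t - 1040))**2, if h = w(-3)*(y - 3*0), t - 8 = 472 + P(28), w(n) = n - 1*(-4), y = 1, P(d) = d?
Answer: 281961/283024 ≈ 0.99624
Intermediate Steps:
w(n) = 4 + n (w(n) = n + 4 = 4 + n)
t = 508 (t = 8 + (472 + 28) = 8 + 500 = 508)
h = 1 (h = (4 - 3)*(1 - 3*0) = 1*(1 + 0) = 1*1 = 1)
(h + 1/(t - 1040))**2 = (1 + 1/(508 - 1040))**2 = (1 + 1/(-532))**2 = (1 - 1/532)**2 = (531/532)**2 = 281961/283024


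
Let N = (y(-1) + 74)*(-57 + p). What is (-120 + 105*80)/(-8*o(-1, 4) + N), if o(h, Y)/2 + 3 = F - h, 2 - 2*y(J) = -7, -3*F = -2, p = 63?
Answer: 24840/1477 ≈ 16.818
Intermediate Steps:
F = ⅔ (F = -⅓*(-2) = ⅔ ≈ 0.66667)
y(J) = 9/2 (y(J) = 1 - ½*(-7) = 1 + 7/2 = 9/2)
o(h, Y) = -14/3 - 2*h (o(h, Y) = -6 + 2*(⅔ - h) = -6 + (4/3 - 2*h) = -14/3 - 2*h)
N = 471 (N = (9/2 + 74)*(-57 + 63) = (157/2)*6 = 471)
(-120 + 105*80)/(-8*o(-1, 4) + N) = (-120 + 105*80)/(-8*(-14/3 - 2*(-1)) + 471) = (-120 + 8400)/(-8*(-14/3 + 2) + 471) = 8280/(-8*(-8/3) + 471) = 8280/(64/3 + 471) = 8280/(1477/3) = 8280*(3/1477) = 24840/1477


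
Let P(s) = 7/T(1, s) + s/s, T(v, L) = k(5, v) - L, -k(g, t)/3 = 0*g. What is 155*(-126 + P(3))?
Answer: -59210/3 ≈ -19737.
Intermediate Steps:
k(g, t) = 0 (k(g, t) = -0*g = -3*0 = 0)
T(v, L) = -L (T(v, L) = 0 - L = -L)
P(s) = 1 - 7/s (P(s) = 7/((-s)) + s/s = 7*(-1/s) + 1 = -7/s + 1 = 1 - 7/s)
155*(-126 + P(3)) = 155*(-126 + (-7 + 3)/3) = 155*(-126 + (1/3)*(-4)) = 155*(-126 - 4/3) = 155*(-382/3) = -59210/3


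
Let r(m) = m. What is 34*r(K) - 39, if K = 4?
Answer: 97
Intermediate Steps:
34*r(K) - 39 = 34*4 - 39 = 136 - 39 = 97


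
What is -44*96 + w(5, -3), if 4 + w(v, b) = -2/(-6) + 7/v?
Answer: -63394/15 ≈ -4226.3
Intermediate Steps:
w(v, b) = -11/3 + 7/v (w(v, b) = -4 + (-2/(-6) + 7/v) = -4 + (-2*(-1/6) + 7/v) = -4 + (1/3 + 7/v) = -11/3 + 7/v)
-44*96 + w(5, -3) = -44*96 + (-11/3 + 7/5) = -4224 + (-11/3 + 7*(1/5)) = -4224 + (-11/3 + 7/5) = -4224 - 34/15 = -63394/15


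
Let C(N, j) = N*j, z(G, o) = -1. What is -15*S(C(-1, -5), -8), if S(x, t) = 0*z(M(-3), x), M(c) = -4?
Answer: 0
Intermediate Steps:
S(x, t) = 0 (S(x, t) = 0*(-1) = 0)
-15*S(C(-1, -5), -8) = -15*0 = 0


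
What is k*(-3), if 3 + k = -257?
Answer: 780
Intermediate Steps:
k = -260 (k = -3 - 257 = -260)
k*(-3) = -260*(-3) = 780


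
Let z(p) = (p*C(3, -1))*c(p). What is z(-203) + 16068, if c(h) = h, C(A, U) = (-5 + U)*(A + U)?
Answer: -478440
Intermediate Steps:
z(p) = -12*p² (z(p) = (p*((-1)² - 5*3 - 5*(-1) + 3*(-1)))*p = (p*(1 - 15 + 5 - 3))*p = (p*(-12))*p = (-12*p)*p = -12*p²)
z(-203) + 16068 = -12*(-203)² + 16068 = -12*41209 + 16068 = -494508 + 16068 = -478440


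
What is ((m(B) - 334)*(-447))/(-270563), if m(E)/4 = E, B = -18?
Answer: -181482/270563 ≈ -0.67076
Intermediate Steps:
m(E) = 4*E
((m(B) - 334)*(-447))/(-270563) = ((4*(-18) - 334)*(-447))/(-270563) = ((-72 - 334)*(-447))*(-1/270563) = -406*(-447)*(-1/270563) = 181482*(-1/270563) = -181482/270563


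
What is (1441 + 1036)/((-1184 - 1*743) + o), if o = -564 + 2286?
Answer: -2477/205 ≈ -12.083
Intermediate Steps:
o = 1722
(1441 + 1036)/((-1184 - 1*743) + o) = (1441 + 1036)/((-1184 - 1*743) + 1722) = 2477/((-1184 - 743) + 1722) = 2477/(-1927 + 1722) = 2477/(-205) = 2477*(-1/205) = -2477/205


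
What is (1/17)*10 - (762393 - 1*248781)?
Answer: -8731394/17 ≈ -5.1361e+5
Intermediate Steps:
(1/17)*10 - (762393 - 1*248781) = (1*(1/17))*10 - (762393 - 248781) = (1/17)*10 - 1*513612 = 10/17 - 513612 = -8731394/17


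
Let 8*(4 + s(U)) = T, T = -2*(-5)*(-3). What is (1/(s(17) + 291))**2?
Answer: 16/1283689 ≈ 1.2464e-5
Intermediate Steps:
T = -30 (T = 10*(-3) = -30)
s(U) = -31/4 (s(U) = -4 + (1/8)*(-30) = -4 - 15/4 = -31/4)
(1/(s(17) + 291))**2 = (1/(-31/4 + 291))**2 = (1/(1133/4))**2 = (4/1133)**2 = 16/1283689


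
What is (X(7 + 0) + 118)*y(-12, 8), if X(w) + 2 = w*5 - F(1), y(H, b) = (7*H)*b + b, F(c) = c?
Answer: -99600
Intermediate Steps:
y(H, b) = b + 7*H*b (y(H, b) = 7*H*b + b = b + 7*H*b)
X(w) = -3 + 5*w (X(w) = -2 + (w*5 - 1*1) = -2 + (5*w - 1) = -2 + (-1 + 5*w) = -3 + 5*w)
(X(7 + 0) + 118)*y(-12, 8) = ((-3 + 5*(7 + 0)) + 118)*(8*(1 + 7*(-12))) = ((-3 + 5*7) + 118)*(8*(1 - 84)) = ((-3 + 35) + 118)*(8*(-83)) = (32 + 118)*(-664) = 150*(-664) = -99600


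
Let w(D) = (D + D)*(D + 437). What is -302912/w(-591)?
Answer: -75728/45507 ≈ -1.6641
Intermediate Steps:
w(D) = 2*D*(437 + D) (w(D) = (2*D)*(437 + D) = 2*D*(437 + D))
-302912/w(-591) = -302912*(-1/(1182*(437 - 591))) = -302912/(2*(-591)*(-154)) = -302912/182028 = -302912*1/182028 = -75728/45507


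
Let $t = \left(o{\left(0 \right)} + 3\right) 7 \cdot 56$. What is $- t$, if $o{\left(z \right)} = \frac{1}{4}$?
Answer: $-1274$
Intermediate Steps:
$o{\left(z \right)} = \frac{1}{4}$
$t = 1274$ ($t = \left(\frac{1}{4} + 3\right) 7 \cdot 56 = \frac{13}{4} \cdot 7 \cdot 56 = \frac{91}{4} \cdot 56 = 1274$)
$- t = \left(-1\right) 1274 = -1274$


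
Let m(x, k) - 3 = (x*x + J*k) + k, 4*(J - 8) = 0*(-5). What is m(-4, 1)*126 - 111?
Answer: 3417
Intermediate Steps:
J = 8 (J = 8 + (0*(-5))/4 = 8 + (¼)*0 = 8 + 0 = 8)
m(x, k) = 3 + x² + 9*k (m(x, k) = 3 + ((x*x + 8*k) + k) = 3 + ((x² + 8*k) + k) = 3 + (x² + 9*k) = 3 + x² + 9*k)
m(-4, 1)*126 - 111 = (3 + (-4)² + 9*1)*126 - 111 = (3 + 16 + 9)*126 - 111 = 28*126 - 111 = 3528 - 111 = 3417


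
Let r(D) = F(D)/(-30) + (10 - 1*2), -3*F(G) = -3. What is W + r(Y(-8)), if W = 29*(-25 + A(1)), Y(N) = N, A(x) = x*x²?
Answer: -20641/30 ≈ -688.03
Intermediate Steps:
F(G) = 1 (F(G) = -⅓*(-3) = 1)
A(x) = x³
W = -696 (W = 29*(-25 + 1³) = 29*(-25 + 1) = 29*(-24) = -696)
r(D) = 239/30 (r(D) = 1/(-30) + (10 - 1*2) = 1*(-1/30) + (10 - 2) = -1/30 + 8 = 239/30)
W + r(Y(-8)) = -696 + 239/30 = -20641/30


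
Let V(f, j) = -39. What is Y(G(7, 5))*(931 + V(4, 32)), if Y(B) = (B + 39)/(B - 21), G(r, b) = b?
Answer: -2453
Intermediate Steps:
Y(B) = (39 + B)/(-21 + B)
Y(G(7, 5))*(931 + V(4, 32)) = ((39 + 5)/(-21 + 5))*(931 - 39) = (44/(-16))*892 = -1/16*44*892 = -11/4*892 = -2453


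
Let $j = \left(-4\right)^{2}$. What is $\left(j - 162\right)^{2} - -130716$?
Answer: $152032$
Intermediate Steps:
$j = 16$
$\left(j - 162\right)^{2} - -130716 = \left(16 - 162\right)^{2} - -130716 = \left(-146\right)^{2} + 130716 = 21316 + 130716 = 152032$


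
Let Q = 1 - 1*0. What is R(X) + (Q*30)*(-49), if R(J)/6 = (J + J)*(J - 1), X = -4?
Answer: -1230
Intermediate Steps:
R(J) = 12*J*(-1 + J) (R(J) = 6*((J + J)*(J - 1)) = 6*((2*J)*(-1 + J)) = 6*(2*J*(-1 + J)) = 12*J*(-1 + J))
Q = 1 (Q = 1 + 0 = 1)
R(X) + (Q*30)*(-49) = 12*(-4)*(-1 - 4) + (1*30)*(-49) = 12*(-4)*(-5) + 30*(-49) = 240 - 1470 = -1230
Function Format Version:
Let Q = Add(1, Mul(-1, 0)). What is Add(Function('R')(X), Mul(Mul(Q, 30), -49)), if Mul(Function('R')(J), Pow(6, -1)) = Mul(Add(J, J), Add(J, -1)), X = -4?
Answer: -1230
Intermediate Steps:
Function('R')(J) = Mul(12, J, Add(-1, J)) (Function('R')(J) = Mul(6, Mul(Add(J, J), Add(J, -1))) = Mul(6, Mul(Mul(2, J), Add(-1, J))) = Mul(6, Mul(2, J, Add(-1, J))) = Mul(12, J, Add(-1, J)))
Q = 1 (Q = Add(1, 0) = 1)
Add(Function('R')(X), Mul(Mul(Q, 30), -49)) = Add(Mul(12, -4, Add(-1, -4)), Mul(Mul(1, 30), -49)) = Add(Mul(12, -4, -5), Mul(30, -49)) = Add(240, -1470) = -1230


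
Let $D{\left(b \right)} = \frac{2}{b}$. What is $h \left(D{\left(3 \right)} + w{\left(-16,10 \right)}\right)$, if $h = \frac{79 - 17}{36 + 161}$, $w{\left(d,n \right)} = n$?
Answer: $\frac{1984}{591} \approx 3.357$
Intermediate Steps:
$h = \frac{62}{197} \approx 0.31472$
$h \left(D{\left(3 \right)} + w{\left(-16,10 \right)}\right) = \frac{62 \left(\frac{2}{3} + 10\right)}{197} = \frac{62}{197} \cdot \frac{32}{3} = \frac{1984}{591}$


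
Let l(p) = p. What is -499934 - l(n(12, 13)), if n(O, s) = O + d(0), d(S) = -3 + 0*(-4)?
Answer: -499943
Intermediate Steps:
d(S) = -3 (d(S) = -3 + 0 = -3)
n(O, s) = -3 + O (n(O, s) = O - 3 = -3 + O)
-499934 - l(n(12, 13)) = -499934 - (-3 + 12) = -499934 - 1*9 = -499934 - 9 = -499943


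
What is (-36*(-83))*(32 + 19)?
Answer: 152388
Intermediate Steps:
(-36*(-83))*(32 + 19) = 2988*51 = 152388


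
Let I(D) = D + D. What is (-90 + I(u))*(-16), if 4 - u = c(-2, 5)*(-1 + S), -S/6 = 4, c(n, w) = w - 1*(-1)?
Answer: -3488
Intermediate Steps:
c(n, w) = 1 + w (c(n, w) = w + 1 = 1 + w)
S = -24 (S = -6*4 = -24)
u = 154 (u = 4 - (1 + 5)*(-1 - 24) = 4 - 6*(-25) = 4 - 1*(-150) = 4 + 150 = 154)
I(D) = 2*D
(-90 + I(u))*(-16) = (-90 + 2*154)*(-16) = (-90 + 308)*(-16) = 218*(-16) = -3488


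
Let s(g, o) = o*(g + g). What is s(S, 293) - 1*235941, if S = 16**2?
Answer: -85925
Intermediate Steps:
S = 256
s(g, o) = 2*g*o (s(g, o) = o*(2*g) = 2*g*o)
s(S, 293) - 1*235941 = 2*256*293 - 1*235941 = 150016 - 235941 = -85925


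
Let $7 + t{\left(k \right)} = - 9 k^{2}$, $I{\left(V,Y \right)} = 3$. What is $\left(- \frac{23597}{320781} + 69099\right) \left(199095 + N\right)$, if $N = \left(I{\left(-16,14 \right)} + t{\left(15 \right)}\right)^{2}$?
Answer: $\frac{95665409068297792}{320781} \approx 2.9823 \cdot 10^{11}$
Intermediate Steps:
$t{\left(k \right)} = -7 - 9 k^{2}$
$N = 4116841$ ($N = \left(3 - \left(7 + 9 \cdot 15^{2}\right)\right)^{2} = \left(3 - 2032\right)^{2} = \left(-2029\right)^{2} = 4116841$)
$\left(- \frac{23597}{320781} + 69099\right) \left(199095 + N\right) = \left(- \frac{23597}{320781} + 69099\right) \left(199095 + 4116841\right) = \left(\left(-23597\right) \frac{1}{320781} + 69099\right) 4315936 = \left(- \frac{23597}{320781} + 69099\right) 4315936 = \frac{22165622722}{320781} \cdot 4315936 = \frac{95665409068297792}{320781}$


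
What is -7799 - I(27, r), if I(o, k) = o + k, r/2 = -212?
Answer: -7402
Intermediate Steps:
r = -424 (r = 2*(-212) = -424)
I(o, k) = k + o
-7799 - I(27, r) = -7799 - (-424 + 27) = -7799 - 1*(-397) = -7799 + 397 = -7402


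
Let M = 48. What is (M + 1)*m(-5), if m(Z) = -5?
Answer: -245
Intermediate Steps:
(M + 1)*m(-5) = (48 + 1)*(-5) = 49*(-5) = -245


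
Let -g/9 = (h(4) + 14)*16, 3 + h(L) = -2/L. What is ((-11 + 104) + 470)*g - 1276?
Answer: -852532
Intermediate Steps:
h(L) = -3 - 2/L
g = -1512 (g = -9*((-3 - 2/4) + 14)*16 = -9*((-3 - 2*¼) + 14)*16 = -9*((-3 - ½) + 14)*16 = -9*(-7/2 + 14)*16 = -189*16/2 = -9*168 = -1512)
((-11 + 104) + 470)*g - 1276 = ((-11 + 104) + 470)*(-1512) - 1276 = (93 + 470)*(-1512) - 1276 = 563*(-1512) - 1276 = -851256 - 1276 = -852532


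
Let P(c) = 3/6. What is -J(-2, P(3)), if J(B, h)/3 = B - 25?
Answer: 81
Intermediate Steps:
P(c) = 1/2 (P(c) = 3*(1/6) = 1/2)
J(B, h) = -75 + 3*B (J(B, h) = 3*(B - 25) = 3*(-25 + B) = -75 + 3*B)
-J(-2, P(3)) = -(-75 + 3*(-2)) = -(-75 - 6) = -1*(-81) = 81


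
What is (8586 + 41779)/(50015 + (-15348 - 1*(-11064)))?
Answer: 7195/6533 ≈ 1.1013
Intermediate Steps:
(8586 + 41779)/(50015 + (-15348 - 1*(-11064))) = 50365/(50015 + (-15348 + 11064)) = 50365/(50015 - 4284) = 50365/45731 = 50365*(1/45731) = 7195/6533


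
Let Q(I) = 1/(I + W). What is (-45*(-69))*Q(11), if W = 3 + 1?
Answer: 207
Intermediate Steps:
W = 4
Q(I) = 1/(4 + I) (Q(I) = 1/(I + 4) = 1/(4 + I))
(-45*(-69))*Q(11) = (-45*(-69))/(4 + 11) = 3105/15 = 3105*(1/15) = 207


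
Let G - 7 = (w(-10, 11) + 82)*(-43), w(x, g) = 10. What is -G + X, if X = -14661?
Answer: -10712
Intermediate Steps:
G = -3949 (G = 7 + (10 + 82)*(-43) = 7 + 92*(-43) = 7 - 3956 = -3949)
-G + X = -1*(-3949) - 14661 = 3949 - 14661 = -10712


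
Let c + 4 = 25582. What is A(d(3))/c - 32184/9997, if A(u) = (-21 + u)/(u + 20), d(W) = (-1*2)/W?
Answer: -47746386221/14830789428 ≈ -3.2194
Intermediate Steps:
c = 25578 (c = -4 + 25582 = 25578)
d(W) = -2/W
A(u) = (-21 + u)/(20 + u)
A(d(3))/c - 32184/9997 = ((-21 - 2/3)/(20 - 2/3))/25578 - 32184/9997 = ((-21 - 2*1/3)/(20 - 2*1/3))*(1/25578) - 32184*1/9997 = ((-21 - 2/3)/(20 - 2/3))*(1/25578) - 32184/9997 = (-65/3/(58/3))*(1/25578) - 32184/9997 = ((3/58)*(-65/3))*(1/25578) - 32184/9997 = -65/58*1/25578 - 32184/9997 = -65/1483524 - 32184/9997 = -47746386221/14830789428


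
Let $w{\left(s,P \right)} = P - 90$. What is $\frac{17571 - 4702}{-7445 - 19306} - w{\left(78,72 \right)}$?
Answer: $\frac{468649}{26751} \approx 17.519$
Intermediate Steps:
$w{\left(s,P \right)} = -90 + P$
$\frac{17571 - 4702}{-7445 - 19306} - w{\left(78,72 \right)} = \frac{17571 - 4702}{-7445 - 19306} - \left(-90 + 72\right) = \frac{12869}{-26751} - -18 = 12869 \left(- \frac{1}{26751}\right) + 18 = - \frac{12869}{26751} + 18 = \frac{468649}{26751}$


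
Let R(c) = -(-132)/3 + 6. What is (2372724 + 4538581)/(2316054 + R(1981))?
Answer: 6911305/2316104 ≈ 2.9840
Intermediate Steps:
R(c) = 50 (R(c) = -(-132)/3 + 6 = -11*(-4) + 6 = 44 + 6 = 50)
(2372724 + 4538581)/(2316054 + R(1981)) = (2372724 + 4538581)/(2316054 + 50) = 6911305/2316104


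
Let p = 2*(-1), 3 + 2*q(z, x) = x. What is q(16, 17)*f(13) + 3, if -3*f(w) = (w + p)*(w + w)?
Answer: -1993/3 ≈ -664.33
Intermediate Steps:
q(z, x) = -3/2 + x/2
p = -2
f(w) = -2*w*(-2 + w)/3 (f(w) = -(w - 2)*(w + w)/3 = -(-2 + w)*2*w/3 = -2*w*(-2 + w)/3)
q(16, 17)*f(13) + 3 = (-3/2 + (1/2)*17)*((2/3)*13*(2 - 1*13)) + 3 = (-3/2 + 17/2)*((2/3)*13*(2 - 13)) + 3 = 7*((2/3)*13*(-11)) + 3 = 7*(-286/3) + 3 = -2002/3 + 3 = -1993/3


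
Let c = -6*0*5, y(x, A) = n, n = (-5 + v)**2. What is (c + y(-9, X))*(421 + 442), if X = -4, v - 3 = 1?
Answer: 863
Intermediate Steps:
v = 4 (v = 3 + 1 = 4)
n = 1 (n = (-5 + 4)**2 = (-1)**2 = 1)
y(x, A) = 1
c = 0 (c = 0*5 = 0)
(c + y(-9, X))*(421 + 442) = (0 + 1)*(421 + 442) = 1*863 = 863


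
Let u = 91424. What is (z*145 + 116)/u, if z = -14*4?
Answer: -2001/22856 ≈ -0.087548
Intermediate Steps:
z = -56
(z*145 + 116)/u = (-56*145 + 116)/91424 = (-8120 + 116)*(1/91424) = -8004*1/91424 = -2001/22856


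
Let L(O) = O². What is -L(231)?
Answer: -53361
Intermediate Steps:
-L(231) = -1*231² = -1*53361 = -53361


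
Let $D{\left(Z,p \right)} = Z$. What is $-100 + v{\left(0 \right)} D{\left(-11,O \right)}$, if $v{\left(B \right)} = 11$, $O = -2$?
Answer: $-221$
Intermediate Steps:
$-100 + v{\left(0 \right)} D{\left(-11,O \right)} = -100 + 11 \left(-11\right) = -100 - 121 = -221$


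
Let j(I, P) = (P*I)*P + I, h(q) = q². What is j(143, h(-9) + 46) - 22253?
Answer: 2284337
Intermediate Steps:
j(I, P) = I + I*P² (j(I, P) = (I*P)*P + I = I*P² + I = I + I*P²)
j(143, h(-9) + 46) - 22253 = 143*(1 + ((-9)² + 46)²) - 22253 = 143*(1 + (81 + 46)²) - 22253 = 143*(1 + 127²) - 22253 = 143*(1 + 16129) - 22253 = 143*16130 - 22253 = 2306590 - 22253 = 2284337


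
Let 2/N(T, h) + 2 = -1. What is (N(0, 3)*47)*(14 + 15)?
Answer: -2726/3 ≈ -908.67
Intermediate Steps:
N(T, h) = -⅔ (N(T, h) = 2/(-2 - 1) = 2/(-3) = 2*(-⅓) = -⅔)
(N(0, 3)*47)*(14 + 15) = (-⅔*47)*(14 + 15) = -94/3*29 = -2726/3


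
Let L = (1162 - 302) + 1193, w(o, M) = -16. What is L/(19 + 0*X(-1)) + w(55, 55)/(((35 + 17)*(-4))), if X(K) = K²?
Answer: 26708/247 ≈ 108.13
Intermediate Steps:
L = 2053 (L = 860 + 1193 = 2053)
L/(19 + 0*X(-1)) + w(55, 55)/(((35 + 17)*(-4))) = 2053/(19 + 0*(-1)²) - 16*(-1/(4*(35 + 17))) = 2053/(19 + 0*1) - 16/(52*(-4)) = 2053/(19 + 0) - 16/(-208) = 2053/19 - 16*(-1/208) = 2053*(1/19) + 1/13 = 2053/19 + 1/13 = 26708/247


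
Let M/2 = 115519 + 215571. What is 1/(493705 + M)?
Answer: 1/1155885 ≈ 8.6514e-7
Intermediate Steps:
M = 662180 (M = 2*(115519 + 215571) = 2*331090 = 662180)
1/(493705 + M) = 1/(493705 + 662180) = 1/1155885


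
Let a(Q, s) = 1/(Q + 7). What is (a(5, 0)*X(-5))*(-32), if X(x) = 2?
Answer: -16/3 ≈ -5.3333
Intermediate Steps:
a(Q, s) = 1/(7 + Q)
(a(5, 0)*X(-5))*(-32) = (2/(7 + 5))*(-32) = (2/12)*(-32) = ((1/12)*2)*(-32) = (1/6)*(-32) = -16/3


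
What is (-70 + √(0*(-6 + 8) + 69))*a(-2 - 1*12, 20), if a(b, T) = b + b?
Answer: 1960 - 28*√69 ≈ 1727.4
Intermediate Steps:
a(b, T) = 2*b
(-70 + √(0*(-6 + 8) + 69))*a(-2 - 1*12, 20) = (-70 + √(0*(-6 + 8) + 69))*(2*(-2 - 1*12)) = (-70 + √(0*2 + 69))*(2*(-2 - 12)) = (-70 + √(0 + 69))*(2*(-14)) = (-70 + √69)*(-28) = 1960 - 28*√69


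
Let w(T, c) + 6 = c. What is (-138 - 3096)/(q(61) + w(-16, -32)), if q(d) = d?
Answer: -3234/23 ≈ -140.61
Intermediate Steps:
w(T, c) = -6 + c
(-138 - 3096)/(q(61) + w(-16, -32)) = (-138 - 3096)/(61 + (-6 - 32)) = -3234/(61 - 38) = -3234/23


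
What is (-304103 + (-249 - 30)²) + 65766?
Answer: -160496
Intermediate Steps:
(-304103 + (-249 - 30)²) + 65766 = (-304103 + (-279)²) + 65766 = (-304103 + 77841) + 65766 = -226262 + 65766 = -160496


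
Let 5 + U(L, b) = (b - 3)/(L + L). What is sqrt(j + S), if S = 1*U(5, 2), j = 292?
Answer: sqrt(28690)/10 ≈ 16.938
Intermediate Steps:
U(L, b) = -5 + (-3 + b)/(2*L) (U(L, b) = -5 + (b - 3)/(L + L) = -5 + (-3 + b)/((2*L)) = -5 + (-3 + b)*(1/(2*L)) = -5 + (-3 + b)/(2*L))
S = -51/10 (S = 1*((1/2)*(-3 + 2 - 10*5)/5) = 1*((1/2)*(1/5)*(-3 + 2 - 50)) = 1*((1/2)*(1/5)*(-51)) = 1*(-51/10) = -51/10 ≈ -5.1000)
sqrt(j + S) = sqrt(292 - 51/10) = sqrt(2869/10) = sqrt(28690)/10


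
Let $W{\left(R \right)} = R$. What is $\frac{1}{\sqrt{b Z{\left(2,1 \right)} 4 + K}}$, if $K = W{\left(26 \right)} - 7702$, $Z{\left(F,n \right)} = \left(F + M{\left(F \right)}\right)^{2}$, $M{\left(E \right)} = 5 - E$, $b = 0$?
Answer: $- \frac{i \sqrt{1919}}{3838} \approx - 0.011414 i$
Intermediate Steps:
$Z{\left(F,n \right)} = 25$ ($Z{\left(F,n \right)} = \left(F - \left(-5 + F\right)\right)^{2} = 5^{2} = 25$)
$K = -7676$ ($K = 26 - 7702 = -7676$)
$\frac{1}{\sqrt{b Z{\left(2,1 \right)} 4 + K}} = \frac{1}{\sqrt{0 \cdot 25 \cdot 4 - 7676}} = \frac{1}{\sqrt{0 \cdot 4 - 7676}} = \frac{1}{\sqrt{0 - 7676}} = \frac{1}{\sqrt{-7676}} = \frac{1}{2 i \sqrt{1919}} = - \frac{i \sqrt{1919}}{3838}$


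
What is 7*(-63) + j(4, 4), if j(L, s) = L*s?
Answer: -425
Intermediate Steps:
7*(-63) + j(4, 4) = 7*(-63) + 4*4 = -441 + 16 = -425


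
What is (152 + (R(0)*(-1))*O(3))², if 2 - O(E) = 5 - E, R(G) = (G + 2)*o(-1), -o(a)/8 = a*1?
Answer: 23104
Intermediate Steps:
o(a) = -8*a
R(G) = 16 + 8*G (R(G) = (G + 2)*(-8*(-1)) = (2 + G)*8 = 16 + 8*G)
O(E) = -3 + E (O(E) = 2 - (5 - E) = 2 + (-5 + E) = -3 + E)
(152 + (R(0)*(-1))*O(3))² = (152 + ((16 + 8*0)*(-1))*(-3 + 3))² = (152 + ((16 + 0)*(-1))*0)² = (152 + (16*(-1))*0)² = (152 - 16*0)² = (152 + 0)² = 152² = 23104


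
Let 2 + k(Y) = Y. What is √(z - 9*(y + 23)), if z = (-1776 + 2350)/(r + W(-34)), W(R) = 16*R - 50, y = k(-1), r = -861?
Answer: I*√381899670/1455 ≈ 13.431*I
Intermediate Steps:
k(Y) = -2 + Y
y = -3 (y = -2 - 1 = -3)
W(R) = -50 + 16*R
z = -574/1455 (z = (-1776 + 2350)/(-861 + (-50 + 16*(-34))) = 574/(-861 + (-50 - 544)) = 574/(-861 - 594) = 574/(-1455) = 574*(-1/1455) = -574/1455 ≈ -0.39450)
√(z - 9*(y + 23)) = √(-574/1455 - 9*(-3 + 23)) = √(-574/1455 - 9*20) = √(-574/1455 - 180) = √(-262474/1455) = I*√381899670/1455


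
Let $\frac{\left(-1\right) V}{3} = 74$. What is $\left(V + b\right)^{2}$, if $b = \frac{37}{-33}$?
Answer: $\frac{54213769}{1089} \approx 49783.0$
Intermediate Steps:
$V = -222$ ($V = \left(-3\right) 74 = -222$)
$b = - \frac{37}{33}$ ($b = 37 \left(- \frac{1}{33}\right) = - \frac{37}{33} \approx -1.1212$)
$\left(V + b\right)^{2} = \left(-222 - \frac{37}{33}\right)^{2} = \left(- \frac{7363}{33}\right)^{2} = \frac{54213769}{1089}$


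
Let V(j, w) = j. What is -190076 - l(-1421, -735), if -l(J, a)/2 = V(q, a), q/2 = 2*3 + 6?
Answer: -190028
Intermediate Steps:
q = 24 (q = 2*(2*3 + 6) = 2*(6 + 6) = 2*12 = 24)
l(J, a) = -48 (l(J, a) = -2*24 = -48)
-190076 - l(-1421, -735) = -190076 - 1*(-48) = -190076 + 48 = -190028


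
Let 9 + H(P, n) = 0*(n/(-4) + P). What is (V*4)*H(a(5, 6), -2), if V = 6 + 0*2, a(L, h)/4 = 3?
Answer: -216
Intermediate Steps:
a(L, h) = 12 (a(L, h) = 4*3 = 12)
H(P, n) = -9 (H(P, n) = -9 + 0*(n/(-4) + P) = -9 + 0*(n*(-¼) + P) = -9 + 0*(-n/4 + P) = -9 + 0*(P - n/4) = -9 + 0 = -9)
V = 6 (V = 6 + 0 = 6)
(V*4)*H(a(5, 6), -2) = (6*4)*(-9) = 24*(-9) = -216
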